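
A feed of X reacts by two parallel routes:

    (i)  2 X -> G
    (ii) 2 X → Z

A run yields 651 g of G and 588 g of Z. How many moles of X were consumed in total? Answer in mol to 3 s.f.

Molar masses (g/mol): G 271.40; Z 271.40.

9.13 mol

n(G) = 651 / 271.40 = 2.399 mol
n(Z) = 588 / 271.40 = 2.167 mol
n(X) via (i) = (2/1)×2.399 = 4.798 mol
n(X) via (ii) = (2/1)×2.167 = 4.334 mol
total n(X) = 4.798 + 4.334 = 9.132 mol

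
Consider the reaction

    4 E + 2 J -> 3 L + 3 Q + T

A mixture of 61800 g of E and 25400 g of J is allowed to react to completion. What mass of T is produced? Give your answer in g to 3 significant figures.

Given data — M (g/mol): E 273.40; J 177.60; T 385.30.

21800 g

n(E) = 61800 / 273.40 = 226.0 mol
n(J) = 25400 / 177.60 = 143.0 mol
n/ν for E = 226.0/4 = 56.50
n/ν for J = 143.0/2 = 71.50
Smallest n/ν is E → limiting reagent.
n(T) = (1/4) × 226.0 = 56.50 mol
mass = 56.50 × 385.30 = 21770 g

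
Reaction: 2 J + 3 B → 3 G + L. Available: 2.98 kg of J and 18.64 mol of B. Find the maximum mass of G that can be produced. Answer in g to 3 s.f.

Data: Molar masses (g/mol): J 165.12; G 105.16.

n(J) = 2.980×1000 / 165.12 = 18.05 mol
n(B) = 18.64 mol
n/ν for J = 18.05/2 = 9.025
n/ν for B = 18.64/3 = 6.213
Smallest n/ν is B → limiting reagent.
n(G) = (3/3) × 18.64 = 18.64 mol
mass = 18.64 × 105.16 = 1960 g

1960 g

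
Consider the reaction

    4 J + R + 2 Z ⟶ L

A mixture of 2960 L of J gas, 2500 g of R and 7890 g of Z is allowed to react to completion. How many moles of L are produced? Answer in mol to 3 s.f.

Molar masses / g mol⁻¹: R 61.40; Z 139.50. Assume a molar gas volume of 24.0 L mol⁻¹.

28.3 mol

n(J) = 2960 / 24.0 = 123.3 mol
n(R) = 2500 / 61.40 = 40.72 mol
n(Z) = 7890 / 139.50 = 56.56 mol
n/ν → J: 30.83, R: 40.72, Z: 28.28; Z is limiting.
n(L) = (1/2) × 56.56 = 28.28 mol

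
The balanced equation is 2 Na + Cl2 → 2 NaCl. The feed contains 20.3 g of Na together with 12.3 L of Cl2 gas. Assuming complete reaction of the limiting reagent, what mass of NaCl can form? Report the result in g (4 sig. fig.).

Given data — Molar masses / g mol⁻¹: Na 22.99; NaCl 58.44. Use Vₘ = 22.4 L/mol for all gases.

n(Na) = 20.30 / 22.99 = 0.8830 mol
n(Cl2) = 12.30 / 22.4 = 0.5491 mol
n/ν for Na = 0.8830/2 = 0.4415
n/ν for Cl2 = 0.5491/1 = 0.5491
Smallest n/ν is Na → limiting reagent.
n(NaCl) = (2/2) × 0.8830 = 0.8830 mol
mass = 0.8830 × 58.44 = 51.60 g

51.60 g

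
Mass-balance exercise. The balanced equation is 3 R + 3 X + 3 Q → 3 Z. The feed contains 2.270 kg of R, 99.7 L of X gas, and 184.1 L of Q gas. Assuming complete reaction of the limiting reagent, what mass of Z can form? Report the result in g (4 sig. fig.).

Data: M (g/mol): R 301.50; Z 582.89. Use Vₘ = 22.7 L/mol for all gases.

2560 g

n(R) = 2.270×1000 / 301.50 = 7.529 mol
n(X) = 99.70 / 22.7 = 4.392 mol
n(Q) = 184.1 / 22.7 = 8.110 mol
n/ν for R = 7.529/3 = 2.510
n/ν for X = 4.392/3 = 1.464
n/ν for Q = 8.110/3 = 2.703
Smallest n/ν is X → limiting reagent.
n(Z) = (3/3) × 4.392 = 4.392 mol
mass = 4.392 × 582.89 = 2560 g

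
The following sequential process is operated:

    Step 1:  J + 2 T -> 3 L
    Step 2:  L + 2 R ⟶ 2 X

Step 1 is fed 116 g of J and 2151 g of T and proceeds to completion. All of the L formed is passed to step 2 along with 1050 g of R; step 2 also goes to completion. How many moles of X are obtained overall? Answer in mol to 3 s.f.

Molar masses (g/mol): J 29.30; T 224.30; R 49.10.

Step 1:
n(J) = 116.0 / 29.30 = 3.959 mol
n(T) = 2151 / 224.30 = 9.590 mol
n/ν for J = 3.959/1 = 3.959
n/ν for T = 9.590/2 = 4.795
Smallest n/ν is J → limiting reagent.
n(L) produced = (3/1) × 3.959 = 11.88 mol
Step 2:
n(L) available = 11.88 mol
n(R) = 1050 / 49.10 = 21.38 mol
n/ν for L = 11.88/1 = 11.88
n/ν for R = 21.38/2 = 10.69
Smallest n/ν is R → limiting reagent.
n(X) = (2/2) × 21.38 = 21.38 mol

21.4 mol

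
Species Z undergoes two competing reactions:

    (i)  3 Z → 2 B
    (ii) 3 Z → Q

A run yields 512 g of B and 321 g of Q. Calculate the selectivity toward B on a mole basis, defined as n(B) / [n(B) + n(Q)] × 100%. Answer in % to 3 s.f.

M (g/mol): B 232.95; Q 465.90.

n(B) = 512 / 232.95 = 2.198 mol
n(Q) = 321 / 465.90 = 0.6890 mol
selectivity = 2.198/(2.198+0.6890) × 100 = 76.13 %

76.1 %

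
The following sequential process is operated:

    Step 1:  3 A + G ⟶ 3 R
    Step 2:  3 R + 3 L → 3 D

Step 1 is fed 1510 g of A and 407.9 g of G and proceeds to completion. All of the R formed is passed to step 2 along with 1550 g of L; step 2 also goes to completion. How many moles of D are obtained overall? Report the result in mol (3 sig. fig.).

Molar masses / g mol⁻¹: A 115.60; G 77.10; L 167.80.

9.24 mol

Step 1:
n(A) = 1510 / 115.60 = 13.06 mol
n(G) = 407.9 / 77.10 = 5.291 mol
n/ν → A: 4.353, G: 5.291; A is limiting.
n(R) produced = (3/3) × 13.06 = 13.06 mol
Step 2:
n(R) available = 13.06 mol
n(L) = 1550 / 167.80 = 9.237 mol
n/ν → R: 4.353, L: 3.079; L is limiting.
n(D) = (3/3) × 9.237 = 9.237 mol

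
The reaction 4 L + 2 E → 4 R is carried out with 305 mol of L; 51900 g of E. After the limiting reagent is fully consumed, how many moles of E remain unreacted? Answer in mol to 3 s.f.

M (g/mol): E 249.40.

55.6 mol

n(L) = 305.0 mol
n(E) = 51900 / 249.40 = 208.1 mol
n/ν → L: 76.25, E: 104.1; L is limiting.
E consumed = (2/4) × 305.0 = 152.5 mol
E remaining = 208.1 − 152.5 = 55.60 mol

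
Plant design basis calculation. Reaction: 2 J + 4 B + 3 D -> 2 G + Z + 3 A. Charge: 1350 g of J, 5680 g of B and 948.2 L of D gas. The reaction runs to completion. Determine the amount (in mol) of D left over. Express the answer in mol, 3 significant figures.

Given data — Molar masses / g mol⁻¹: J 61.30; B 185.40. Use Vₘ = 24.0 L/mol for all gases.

16.5 mol

n(J) = 1350 / 61.30 = 22.02 mol
n(B) = 5680 / 185.40 = 30.64 mol
n(D) = 948.2 / 24.0 = 39.51 mol
n/ν for J = 22.02/2 = 11.01
n/ν for B = 30.64/4 = 7.660
n/ν for D = 39.51/3 = 13.17
Smallest n/ν is B → limiting reagent.
D consumed = (3/4) × 30.64 = 22.98 mol
D remaining = 39.51 − 22.98 = 16.53 mol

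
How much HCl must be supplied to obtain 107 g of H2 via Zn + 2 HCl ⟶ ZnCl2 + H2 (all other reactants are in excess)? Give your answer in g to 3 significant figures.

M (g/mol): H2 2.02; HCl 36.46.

n(H2) = 107 / 2.02 = 52.97 mol
n(HCl) = (2/1) × 52.97 = 105.9 mol
mass = 105.9 × 36.46 = 3861 g

3860 g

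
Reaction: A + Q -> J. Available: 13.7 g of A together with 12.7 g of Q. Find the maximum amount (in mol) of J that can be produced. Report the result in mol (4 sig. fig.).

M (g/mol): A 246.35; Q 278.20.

n(A) = 13.70 / 246.35 = 0.05561 mol
n(Q) = 12.70 / 278.20 = 0.04565 mol
n/ν → A: 0.05561, Q: 0.04565; Q is limiting.
n(J) = (1/1) × 0.04565 = 0.04565 mol

0.04565 mol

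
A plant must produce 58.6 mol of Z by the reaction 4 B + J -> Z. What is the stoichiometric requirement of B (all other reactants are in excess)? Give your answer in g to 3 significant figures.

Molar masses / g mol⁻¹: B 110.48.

n(Z) = 58.60 mol
n(B) = (4/1) × 58.60 = 234.4 mol
mass = 234.4 × 110.48 = 25900 g

25900 g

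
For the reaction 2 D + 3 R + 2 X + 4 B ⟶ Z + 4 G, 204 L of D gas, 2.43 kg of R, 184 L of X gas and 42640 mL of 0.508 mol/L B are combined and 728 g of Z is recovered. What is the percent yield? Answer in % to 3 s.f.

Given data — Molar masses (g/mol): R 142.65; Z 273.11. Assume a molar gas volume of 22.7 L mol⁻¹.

65.8 %

n(D) = 204.0 / 22.7 = 8.987 mol
n(R) = 2.430×1000 / 142.65 = 17.03 mol
n(X) = 184.0 / 22.7 = 8.106 mol
n(B) = 0.508 × 42640/1000 = 21.66 mol
n/ν for D = 8.987/2 = 4.494
n/ν for R = 17.03/3 = 5.677
n/ν for X = 8.106/2 = 4.053
n/ν for B = 21.66/4 = 5.415
Smallest n/ν is X → limiting reagent.
theoretical n(Z) = (1/2) × 8.106 = 4.053 mol → 1107 g
% yield = 728 / 1107 × 100 = 65.76 %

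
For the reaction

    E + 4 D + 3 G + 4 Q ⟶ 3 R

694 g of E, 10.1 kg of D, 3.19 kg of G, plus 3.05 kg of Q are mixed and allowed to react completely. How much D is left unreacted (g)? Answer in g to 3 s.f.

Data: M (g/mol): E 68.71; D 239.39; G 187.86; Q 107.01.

4680 g

n(E) = 694.0 / 68.71 = 10.10 mol
n(D) = 10.10×1000 / 239.39 = 42.19 mol
n(G) = 3.190×1000 / 187.86 = 16.98 mol
n(Q) = 3.050×1000 / 107.01 = 28.50 mol
n/ν → E: 10.10, D: 10.55, G: 5.660, Q: 7.125; G is limiting.
D consumed = (4/3) × 16.98 = 22.64 mol
D remaining = 42.19 − 22.64 = 19.55 mol
mass = 19.55 × 239.39 = 4680 g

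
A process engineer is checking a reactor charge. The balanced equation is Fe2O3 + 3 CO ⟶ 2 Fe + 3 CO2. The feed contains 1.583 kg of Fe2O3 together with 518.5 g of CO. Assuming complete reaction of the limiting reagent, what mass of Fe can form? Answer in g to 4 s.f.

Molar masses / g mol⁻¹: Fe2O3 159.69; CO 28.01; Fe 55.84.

n(Fe2O3) = 1.583×1000 / 159.69 = 9.913 mol
n(CO) = 518.5 / 28.01 = 18.51 mol
n/ν → Fe2O3: 9.913, CO: 6.170; CO is limiting.
n(Fe) = (2/3) × 18.51 = 12.34 mol
mass = 12.34 × 55.84 = 689.1 g

689.1 g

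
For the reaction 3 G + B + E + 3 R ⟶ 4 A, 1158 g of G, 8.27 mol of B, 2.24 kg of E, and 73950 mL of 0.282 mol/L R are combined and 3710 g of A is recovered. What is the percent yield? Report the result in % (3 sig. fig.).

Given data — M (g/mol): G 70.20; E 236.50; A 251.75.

n(G) = 1158 / 70.20 = 16.50 mol
n(B) = 8.270 mol
n(E) = 2.240×1000 / 236.50 = 9.471 mol
n(R) = 0.282 × 73950/1000 = 20.85 mol
n/ν → G: 5.500, B: 8.270, E: 9.471, R: 6.950; G is limiting.
theoretical n(A) = (4/3) × 16.50 = 22.00 mol → 5539 g
% yield = 3710 / 5539 × 100 = 66.98 %

67.0 %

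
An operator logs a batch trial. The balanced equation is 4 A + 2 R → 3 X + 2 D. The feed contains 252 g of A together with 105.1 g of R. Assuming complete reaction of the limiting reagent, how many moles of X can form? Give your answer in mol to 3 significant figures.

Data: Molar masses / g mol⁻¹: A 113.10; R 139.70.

1.13 mol

n(A) = 252.0 / 113.10 = 2.228 mol
n(R) = 105.1 / 139.70 = 0.7523 mol
n/ν → A: 0.5570, R: 0.3762; R is limiting.
n(X) = (3/2) × 0.7523 = 1.128 mol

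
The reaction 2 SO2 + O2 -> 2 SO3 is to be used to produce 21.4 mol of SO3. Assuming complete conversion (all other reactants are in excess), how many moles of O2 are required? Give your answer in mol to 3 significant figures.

10.7 mol

n(SO3) = 21.40 mol
n(O2) = (1/2) × 21.40 = 10.70 mol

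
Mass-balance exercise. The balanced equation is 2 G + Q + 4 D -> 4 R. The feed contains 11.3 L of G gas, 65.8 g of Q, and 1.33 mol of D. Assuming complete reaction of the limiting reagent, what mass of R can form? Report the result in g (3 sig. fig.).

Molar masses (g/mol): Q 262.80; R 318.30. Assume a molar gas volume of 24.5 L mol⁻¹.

n(G) = 11.30 / 24.5 = 0.4612 mol
n(Q) = 65.80 / 262.80 = 0.2504 mol
n(D) = 1.330 mol
n/ν for G = 0.4612/2 = 0.2306
n/ν for Q = 0.2504/1 = 0.2504
n/ν for D = 1.330/4 = 0.3325
Smallest n/ν is G → limiting reagent.
n(R) = (4/2) × 0.4612 = 0.9224 mol
mass = 0.9224 × 318.30 = 293.6 g

294 g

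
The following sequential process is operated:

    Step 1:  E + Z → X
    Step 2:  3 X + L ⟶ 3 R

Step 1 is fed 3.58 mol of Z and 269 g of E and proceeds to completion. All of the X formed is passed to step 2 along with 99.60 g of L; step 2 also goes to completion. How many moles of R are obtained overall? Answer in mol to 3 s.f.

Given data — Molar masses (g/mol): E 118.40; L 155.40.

1.92 mol

Step 1:
n(Z) = 3.580 mol
n(E) = 269.0 / 118.40 = 2.272 mol
n/ν for Z = 3.580/1 = 3.580
n/ν for E = 2.272/1 = 2.272
Smallest n/ν is E → limiting reagent.
n(X) produced = (1/1) × 2.272 = 2.272 mol
Step 2:
n(X) available = 2.272 mol
n(L) = 99.60 / 155.40 = 0.6409 mol
n/ν for X = 2.272/3 = 0.7573
n/ν for L = 0.6409/1 = 0.6409
Smallest n/ν is L → limiting reagent.
n(R) = (3/1) × 0.6409 = 1.923 mol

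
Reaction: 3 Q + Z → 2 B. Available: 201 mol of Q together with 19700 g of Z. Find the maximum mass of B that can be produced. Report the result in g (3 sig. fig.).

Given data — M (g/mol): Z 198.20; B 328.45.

44000 g

n(Q) = 201.0 mol
n(Z) = 19700 / 198.20 = 99.39 mol
n/ν for Q = 201.0/3 = 67.00
n/ν for Z = 99.39/1 = 99.39
Smallest n/ν is Q → limiting reagent.
n(B) = (2/3) × 201.0 = 134.0 mol
mass = 134.0 × 328.45 = 44010 g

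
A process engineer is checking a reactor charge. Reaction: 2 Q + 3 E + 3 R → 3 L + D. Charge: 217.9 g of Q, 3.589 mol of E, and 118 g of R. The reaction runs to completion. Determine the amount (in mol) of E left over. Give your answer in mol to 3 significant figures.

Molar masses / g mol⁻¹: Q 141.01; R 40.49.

n(Q) = 217.9 / 141.01 = 1.545 mol
n(E) = 3.589 mol
n(R) = 118.0 / 40.49 = 2.914 mol
n/ν for Q = 1.545/2 = 0.7725
n/ν for E = 3.589/3 = 1.196
n/ν for R = 2.914/3 = 0.9713
Smallest n/ν is Q → limiting reagent.
E consumed = (3/2) × 1.545 = 2.318 mol
E remaining = 3.589 − 2.318 = 1.271 mol

1.27 mol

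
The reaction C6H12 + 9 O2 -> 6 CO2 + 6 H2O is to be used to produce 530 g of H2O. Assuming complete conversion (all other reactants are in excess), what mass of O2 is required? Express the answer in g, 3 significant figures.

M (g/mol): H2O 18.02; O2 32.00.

n(H2O) = 530 / 18.02 = 29.41 mol
n(O2) = (9/6) × 29.41 = 44.12 mol
mass = 44.12 × 32.00 = 1412 g

1410 g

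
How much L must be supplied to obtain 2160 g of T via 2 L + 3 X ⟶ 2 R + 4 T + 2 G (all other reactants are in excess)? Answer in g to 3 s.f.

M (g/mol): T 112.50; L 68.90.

661 g

n(T) = 2160 / 112.50 = 19.20 mol
n(L) = (2/4) × 19.20 = 9.600 mol
mass = 9.600 × 68.90 = 661.4 g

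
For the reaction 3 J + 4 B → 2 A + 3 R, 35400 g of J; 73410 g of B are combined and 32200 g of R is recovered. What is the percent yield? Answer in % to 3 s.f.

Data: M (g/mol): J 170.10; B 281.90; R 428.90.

n(J) = 35400 / 170.10 = 208.1 mol
n(B) = 73410 / 281.90 = 260.4 mol
n/ν for J = 208.1/3 = 69.37
n/ν for B = 260.4/4 = 65.10
Smallest n/ν is B → limiting reagent.
theoretical n(R) = (3/4) × 260.4 = 195.3 mol → 83760 g
% yield = 32200 / 83760 × 100 = 38.44 %

38.4 %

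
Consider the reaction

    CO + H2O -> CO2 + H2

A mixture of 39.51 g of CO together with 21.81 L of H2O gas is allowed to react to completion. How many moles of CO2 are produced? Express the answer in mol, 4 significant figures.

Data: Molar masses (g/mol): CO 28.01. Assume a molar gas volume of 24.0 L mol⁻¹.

n(CO) = 39.51 / 28.01 = 1.411 mol
n(H2O) = 21.81 / 24.0 = 0.9088 mol
n/ν for CO = 1.411/1 = 1.411
n/ν for H2O = 0.9088/1 = 0.9088
Smallest n/ν is H2O → limiting reagent.
n(CO2) = (1/1) × 0.9088 = 0.9088 mol

0.9088 mol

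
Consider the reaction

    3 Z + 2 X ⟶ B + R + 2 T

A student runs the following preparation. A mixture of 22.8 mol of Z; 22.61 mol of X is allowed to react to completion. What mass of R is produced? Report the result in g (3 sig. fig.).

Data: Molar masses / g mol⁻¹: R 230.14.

1750 g

n(Z) = 22.80 mol
n(X) = 22.61 mol
n/ν → Z: 7.600, X: 11.31; Z is limiting.
n(R) = (1/3) × 22.80 = 7.600 mol
mass = 7.600 × 230.14 = 1749 g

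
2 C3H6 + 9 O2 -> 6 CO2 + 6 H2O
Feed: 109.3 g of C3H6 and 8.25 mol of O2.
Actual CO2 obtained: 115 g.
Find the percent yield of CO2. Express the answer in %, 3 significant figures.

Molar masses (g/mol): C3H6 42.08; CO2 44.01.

n(C3H6) = 109.3 / 42.08 = 2.597 mol
n(O2) = 8.250 mol
n/ν for C3H6 = 2.597/2 = 1.299
n/ν for O2 = 8.250/9 = 0.9167
Smallest n/ν is O2 → limiting reagent.
theoretical n(CO2) = (6/9) × 8.250 = 5.500 mol → 242.1 g
% yield = 115 / 242.1 × 100 = 47.50 %

47.5 %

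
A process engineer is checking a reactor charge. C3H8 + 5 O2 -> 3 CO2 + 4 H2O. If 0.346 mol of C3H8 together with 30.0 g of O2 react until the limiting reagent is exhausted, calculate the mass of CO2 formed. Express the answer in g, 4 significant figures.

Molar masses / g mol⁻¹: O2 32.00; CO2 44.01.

n(C3H8) = 0.3460 mol
n(O2) = 30.00 / 32.00 = 0.9375 mol
n/ν for C3H8 = 0.3460/1 = 0.3460
n/ν for O2 = 0.9375/5 = 0.1875
Smallest n/ν is O2 → limiting reagent.
n(CO2) = (3/5) × 0.9375 = 0.5625 mol
mass = 0.5625 × 44.01 = 24.76 g

24.76 g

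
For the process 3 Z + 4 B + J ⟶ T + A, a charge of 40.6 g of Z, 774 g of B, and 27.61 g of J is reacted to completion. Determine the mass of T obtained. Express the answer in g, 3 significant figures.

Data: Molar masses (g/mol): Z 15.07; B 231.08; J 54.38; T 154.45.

78.4 g

n(Z) = 40.60 / 15.07 = 2.694 mol
n(B) = 774.0 / 231.08 = 3.349 mol
n(J) = 27.61 / 54.38 = 0.5077 mol
n/ν → Z: 0.8980, B: 0.8373, J: 0.5077; J is limiting.
n(T) = (1/1) × 0.5077 = 0.5077 mol
mass = 0.5077 × 154.45 = 78.41 g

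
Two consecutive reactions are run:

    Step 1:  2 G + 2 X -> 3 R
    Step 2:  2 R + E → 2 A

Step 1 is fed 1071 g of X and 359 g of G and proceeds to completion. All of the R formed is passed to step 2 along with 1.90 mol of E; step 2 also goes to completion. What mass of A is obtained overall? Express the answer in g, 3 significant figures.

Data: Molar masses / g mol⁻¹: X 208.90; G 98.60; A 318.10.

Step 1:
n(X) = 1071 / 208.90 = 5.127 mol
n(G) = 359.0 / 98.60 = 3.641 mol
n/ν for X = 5.127/2 = 2.564
n/ν for G = 3.641/2 = 1.821
Smallest n/ν is G → limiting reagent.
n(R) produced = (3/2) × 3.641 = 5.462 mol
Step 2:
n(R) available = 5.462 mol
n(E) = 1.900 mol
n/ν for R = 5.462/2 = 2.731
n/ν for E = 1.900/1 = 1.900
Smallest n/ν is E → limiting reagent.
n(A) = (2/1) × 1.900 = 3.800 mol
mass = 3.800 × 318.10 = 1209 g

1210 g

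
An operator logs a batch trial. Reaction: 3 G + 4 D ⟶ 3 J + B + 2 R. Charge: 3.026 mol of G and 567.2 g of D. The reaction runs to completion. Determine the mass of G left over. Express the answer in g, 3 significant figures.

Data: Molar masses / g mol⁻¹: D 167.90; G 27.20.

13.4 g

n(G) = 3.026 mol
n(D) = 567.2 / 167.90 = 3.378 mol
n/ν for G = 3.026/3 = 1.009
n/ν for D = 3.378/4 = 0.8445
Smallest n/ν is D → limiting reagent.
G consumed = (3/4) × 3.378 = 2.534 mol
G remaining = 3.026 − 2.534 = 0.4920 mol
mass = 0.4920 × 27.20 = 13.38 g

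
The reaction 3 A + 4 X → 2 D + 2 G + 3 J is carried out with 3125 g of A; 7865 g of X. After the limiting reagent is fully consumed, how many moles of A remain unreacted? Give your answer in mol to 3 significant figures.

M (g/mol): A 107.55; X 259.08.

n(A) = 3125 / 107.55 = 29.06 mol
n(X) = 7865 / 259.08 = 30.36 mol
n/ν for A = 29.06/3 = 9.687
n/ν for X = 30.36/4 = 7.590
Smallest n/ν is X → limiting reagent.
A consumed = (3/4) × 30.36 = 22.77 mol
A remaining = 29.06 − 22.77 = 6.290 mol

6.29 mol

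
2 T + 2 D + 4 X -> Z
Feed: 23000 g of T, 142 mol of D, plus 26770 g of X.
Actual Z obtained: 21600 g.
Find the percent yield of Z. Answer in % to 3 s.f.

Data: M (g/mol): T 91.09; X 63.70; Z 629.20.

48.4 %

n(T) = 23000 / 91.09 = 252.5 mol
n(D) = 142.0 mol
n(X) = 26770 / 63.70 = 420.3 mol
n/ν for T = 252.5/2 = 126.3
n/ν for D = 142.0/2 = 71.00
n/ν for X = 420.3/4 = 105.1
Smallest n/ν is D → limiting reagent.
theoretical n(Z) = (1/2) × 142.0 = 71.00 mol → 44670 g
% yield = 21600 / 44670 × 100 = 48.35 %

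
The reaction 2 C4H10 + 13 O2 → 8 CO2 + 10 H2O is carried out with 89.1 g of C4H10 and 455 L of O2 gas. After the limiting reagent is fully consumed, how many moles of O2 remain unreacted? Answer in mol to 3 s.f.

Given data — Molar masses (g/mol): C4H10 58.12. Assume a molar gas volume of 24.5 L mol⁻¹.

n(C4H10) = 89.10 / 58.12 = 1.533 mol
n(O2) = 455.0 / 24.5 = 18.57 mol
n/ν for C4H10 = 1.533/2 = 0.7665
n/ν for O2 = 18.57/13 = 1.428
Smallest n/ν is C4H10 → limiting reagent.
O2 consumed = (13/2) × 1.533 = 9.965 mol
O2 remaining = 18.57 − 9.965 = 8.605 mol

8.61 mol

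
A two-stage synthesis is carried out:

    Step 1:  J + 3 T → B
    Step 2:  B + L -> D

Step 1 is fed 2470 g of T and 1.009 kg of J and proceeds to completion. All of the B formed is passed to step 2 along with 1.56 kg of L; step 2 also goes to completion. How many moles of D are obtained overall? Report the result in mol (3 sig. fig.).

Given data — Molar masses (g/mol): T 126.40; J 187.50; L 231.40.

Step 1:
n(T) = 2470 / 126.40 = 19.54 mol
n(J) = 1.009×1000 / 187.50 = 5.381 mol
n/ν for T = 19.54/3 = 6.513
n/ν for J = 5.381/1 = 5.381
Smallest n/ν is J → limiting reagent.
n(B) produced = (1/1) × 5.381 = 5.381 mol
Step 2:
n(B) available = 5.381 mol
n(L) = 1.560×1000 / 231.40 = 6.742 mol
n/ν for B = 5.381/1 = 5.381
n/ν for L = 6.742/1 = 6.742
Smallest n/ν is B → limiting reagent.
n(D) = (1/1) × 5.381 = 5.381 mol

5.38 mol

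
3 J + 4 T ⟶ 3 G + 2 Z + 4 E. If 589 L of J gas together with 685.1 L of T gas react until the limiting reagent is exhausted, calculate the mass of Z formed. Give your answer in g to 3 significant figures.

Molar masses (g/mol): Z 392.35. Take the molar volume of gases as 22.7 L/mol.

n(J) = 589.0 / 22.7 = 25.95 mol
n(T) = 685.1 / 22.7 = 30.18 mol
n/ν for J = 25.95/3 = 8.650
n/ν for T = 30.18/4 = 7.545
Smallest n/ν is T → limiting reagent.
n(Z) = (2/4) × 30.18 = 15.09 mol
mass = 15.09 × 392.35 = 5921 g

5920 g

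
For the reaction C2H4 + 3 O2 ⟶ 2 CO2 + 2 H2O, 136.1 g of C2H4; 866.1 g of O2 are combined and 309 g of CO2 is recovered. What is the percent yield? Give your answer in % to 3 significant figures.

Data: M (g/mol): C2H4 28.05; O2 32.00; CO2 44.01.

n(C2H4) = 136.1 / 28.05 = 4.852 mol
n(O2) = 866.1 / 32.00 = 27.07 mol
n/ν for C2H4 = 4.852/1 = 4.852
n/ν for O2 = 27.07/3 = 9.023
Smallest n/ν is C2H4 → limiting reagent.
theoretical n(CO2) = (2/1) × 4.852 = 9.704 mol → 427.1 g
% yield = 309 / 427.1 × 100 = 72.35 %

72.4 %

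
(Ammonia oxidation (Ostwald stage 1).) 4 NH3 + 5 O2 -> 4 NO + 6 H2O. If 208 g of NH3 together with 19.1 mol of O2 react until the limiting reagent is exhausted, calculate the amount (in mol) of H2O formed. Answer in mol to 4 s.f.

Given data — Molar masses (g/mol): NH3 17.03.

n(NH3) = 208.0 / 17.03 = 12.21 mol
n(O2) = 19.10 mol
n/ν for NH3 = 12.21/4 = 3.053
n/ν for O2 = 19.10/5 = 3.820
Smallest n/ν is NH3 → limiting reagent.
n(H2O) = (6/4) × 12.21 = 18.32 mol

18.32 mol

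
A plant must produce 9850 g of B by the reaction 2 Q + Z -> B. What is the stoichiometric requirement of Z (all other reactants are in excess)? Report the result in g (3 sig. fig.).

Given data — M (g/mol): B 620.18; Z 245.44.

n(B) = 9850 / 620.18 = 15.88 mol
n(Z) = (1/1) × 15.88 = 15.88 mol
mass = 15.88 × 245.44 = 3898 g

3900 g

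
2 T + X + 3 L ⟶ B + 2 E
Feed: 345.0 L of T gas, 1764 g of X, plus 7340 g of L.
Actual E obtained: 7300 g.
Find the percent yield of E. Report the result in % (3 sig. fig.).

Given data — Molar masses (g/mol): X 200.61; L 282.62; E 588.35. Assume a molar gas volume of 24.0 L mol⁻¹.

86.3 %

n(T) = 345.0 / 24.0 = 14.38 mol
n(X) = 1764 / 200.61 = 8.793 mol
n(L) = 7340 / 282.62 = 25.97 mol
n/ν → T: 7.190, X: 8.793, L: 8.657; T is limiting.
theoretical n(E) = (2/2) × 14.38 = 14.38 mol → 8460 g
% yield = 7300 / 8460 × 100 = 86.29 %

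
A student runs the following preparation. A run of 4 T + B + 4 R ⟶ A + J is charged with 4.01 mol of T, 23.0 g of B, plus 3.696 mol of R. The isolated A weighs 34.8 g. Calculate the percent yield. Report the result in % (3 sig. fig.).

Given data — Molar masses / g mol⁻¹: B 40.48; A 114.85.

n(T) = 4.010 mol
n(B) = 23.00 / 40.48 = 0.5682 mol
n(R) = 3.696 mol
n/ν → T: 1.003, B: 0.5682, R: 0.9240; B is limiting.
theoretical n(A) = (1/1) × 0.5682 = 0.5682 mol → 65.26 g
% yield = 34.8 / 65.26 × 100 = 53.33 %

53.3 %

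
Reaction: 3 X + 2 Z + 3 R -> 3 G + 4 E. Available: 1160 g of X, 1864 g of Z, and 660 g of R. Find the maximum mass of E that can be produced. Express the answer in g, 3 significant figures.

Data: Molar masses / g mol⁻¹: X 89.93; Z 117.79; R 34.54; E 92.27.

1590 g

n(X) = 1160 / 89.93 = 12.90 mol
n(Z) = 1864 / 117.79 = 15.82 mol
n(R) = 660.0 / 34.54 = 19.11 mol
n/ν → X: 4.300, Z: 7.910, R: 6.370; X is limiting.
n(E) = (4/3) × 12.90 = 17.20 mol
mass = 17.20 × 92.27 = 1587 g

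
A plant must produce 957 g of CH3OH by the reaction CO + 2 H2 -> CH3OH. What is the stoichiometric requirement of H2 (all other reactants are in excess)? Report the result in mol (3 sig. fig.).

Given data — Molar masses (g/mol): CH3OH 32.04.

n(CH3OH) = 957 / 32.04 = 29.87 mol
n(H2) = (2/1) × 29.87 = 59.74 mol

59.7 mol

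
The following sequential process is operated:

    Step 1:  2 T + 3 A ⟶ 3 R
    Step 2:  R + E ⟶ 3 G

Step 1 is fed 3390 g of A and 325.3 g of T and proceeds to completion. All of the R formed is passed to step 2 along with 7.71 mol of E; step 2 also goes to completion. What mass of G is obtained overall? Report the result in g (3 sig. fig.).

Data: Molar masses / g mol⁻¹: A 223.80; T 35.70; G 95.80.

Step 1:
n(A) = 3390 / 223.80 = 15.15 mol
n(T) = 325.3 / 35.70 = 9.112 mol
n/ν for A = 15.15/3 = 5.050
n/ν for T = 9.112/2 = 4.556
Smallest n/ν is T → limiting reagent.
n(R) produced = (3/2) × 9.112 = 13.67 mol
Step 2:
n(R) available = 13.67 mol
n(E) = 7.710 mol
n/ν for R = 13.67/1 = 13.67
n/ν for E = 7.710/1 = 7.710
Smallest n/ν is E → limiting reagent.
n(G) = (3/1) × 7.710 = 23.13 mol
mass = 23.13 × 95.80 = 2216 g

2220 g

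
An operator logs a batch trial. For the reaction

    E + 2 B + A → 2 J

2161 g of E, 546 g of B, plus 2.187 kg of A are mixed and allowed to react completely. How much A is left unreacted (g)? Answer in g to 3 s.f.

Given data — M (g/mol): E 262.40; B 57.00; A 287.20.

811 g

n(E) = 2161 / 262.40 = 8.236 mol
n(B) = 546.0 / 57.00 = 9.579 mol
n(A) = 2.187×1000 / 287.20 = 7.615 mol
n/ν for E = 8.236/1 = 8.236
n/ν for B = 9.579/2 = 4.790
n/ν for A = 7.615/1 = 7.615
Smallest n/ν is B → limiting reagent.
A consumed = (1/2) × 9.579 = 4.790 mol
A remaining = 7.615 − 4.790 = 2.825 mol
mass = 2.825 × 287.20 = 811.3 g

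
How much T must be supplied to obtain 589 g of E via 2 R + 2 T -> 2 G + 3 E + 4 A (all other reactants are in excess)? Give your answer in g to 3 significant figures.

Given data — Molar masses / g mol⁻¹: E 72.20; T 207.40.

n(E) = 589 / 72.20 = 8.158 mol
n(T) = (2/3) × 8.158 = 5.439 mol
mass = 5.439 × 207.40 = 1128 g

1130 g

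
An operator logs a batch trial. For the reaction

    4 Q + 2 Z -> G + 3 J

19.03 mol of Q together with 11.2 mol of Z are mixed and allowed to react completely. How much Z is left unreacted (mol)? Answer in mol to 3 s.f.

1.69 mol

n(Q) = 19.03 mol
n(Z) = 11.20 mol
n/ν for Q = 19.03/4 = 4.758
n/ν for Z = 11.20/2 = 5.600
Smallest n/ν is Q → limiting reagent.
Z consumed = (2/4) × 19.03 = 9.515 mol
Z remaining = 11.20 − 9.515 = 1.685 mol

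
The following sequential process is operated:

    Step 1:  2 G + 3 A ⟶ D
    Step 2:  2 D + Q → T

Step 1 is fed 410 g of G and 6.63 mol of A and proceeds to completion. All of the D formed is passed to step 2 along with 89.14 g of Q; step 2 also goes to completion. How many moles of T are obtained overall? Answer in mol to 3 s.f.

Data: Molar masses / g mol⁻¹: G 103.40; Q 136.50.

0.653 mol

Step 1:
n(G) = 410.0 / 103.40 = 3.965 mol
n(A) = 6.630 mol
n/ν → G: 1.983, A: 2.210; G is limiting.
n(D) produced = (1/2) × 3.965 = 1.983 mol
Step 2:
n(D) available = 1.983 mol
n(Q) = 89.14 / 136.50 = 0.6530 mol
n/ν → D: 0.9915, Q: 0.6530; Q is limiting.
n(T) = (1/1) × 0.6530 = 0.6530 mol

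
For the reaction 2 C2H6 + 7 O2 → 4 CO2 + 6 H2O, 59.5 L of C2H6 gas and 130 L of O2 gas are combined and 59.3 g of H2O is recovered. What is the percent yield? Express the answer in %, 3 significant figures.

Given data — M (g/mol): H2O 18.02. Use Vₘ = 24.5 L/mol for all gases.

72.4 %

n(C2H6) = 59.50 / 24.5 = 2.429 mol
n(O2) = 130.0 / 24.5 = 5.306 mol
n/ν → C2H6: 1.215, O2: 0.7580; O2 is limiting.
theoretical n(H2O) = (6/7) × 5.306 = 4.548 mol → 81.95 g
% yield = 59.3 / 81.95 × 100 = 72.36 %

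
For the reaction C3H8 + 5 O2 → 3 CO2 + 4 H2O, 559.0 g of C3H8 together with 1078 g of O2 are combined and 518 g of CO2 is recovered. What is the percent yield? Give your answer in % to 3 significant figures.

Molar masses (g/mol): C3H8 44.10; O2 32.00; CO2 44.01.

58.2 %

n(C3H8) = 559.0 / 44.10 = 12.68 mol
n(O2) = 1078 / 32.00 = 33.69 mol
n/ν → C3H8: 12.68, O2: 6.738; O2 is limiting.
theoretical n(CO2) = (3/5) × 33.69 = 20.21 mol → 889.4 g
% yield = 518 / 889.4 × 100 = 58.24 %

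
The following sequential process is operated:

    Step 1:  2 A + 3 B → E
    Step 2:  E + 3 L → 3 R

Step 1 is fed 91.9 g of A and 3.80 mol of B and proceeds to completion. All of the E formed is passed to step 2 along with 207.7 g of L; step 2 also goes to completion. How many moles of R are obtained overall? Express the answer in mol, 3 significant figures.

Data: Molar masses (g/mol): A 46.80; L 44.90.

2.95 mol

Step 1:
n(A) = 91.90 / 46.80 = 1.964 mol
n(B) = 3.800 mol
n/ν for A = 1.964/2 = 0.9820
n/ν for B = 3.800/3 = 1.267
Smallest n/ν is A → limiting reagent.
n(E) produced = (1/2) × 1.964 = 0.9820 mol
Step 2:
n(E) available = 0.9820 mol
n(L) = 207.7 / 44.90 = 4.626 mol
n/ν for E = 0.9820/1 = 0.9820
n/ν for L = 4.626/3 = 1.542
Smallest n/ν is E → limiting reagent.
n(R) = (3/1) × 0.9820 = 2.946 mol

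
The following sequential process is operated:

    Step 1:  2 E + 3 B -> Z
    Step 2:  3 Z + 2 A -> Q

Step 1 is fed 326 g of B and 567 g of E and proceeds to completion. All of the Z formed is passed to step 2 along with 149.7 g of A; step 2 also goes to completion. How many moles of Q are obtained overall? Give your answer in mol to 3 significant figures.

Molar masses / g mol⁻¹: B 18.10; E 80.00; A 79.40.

0.943 mol

Step 1:
n(B) = 326.0 / 18.10 = 18.01 mol
n(E) = 567.0 / 80.00 = 7.088 mol
n/ν for B = 18.01/3 = 6.003
n/ν for E = 7.088/2 = 3.544
Smallest n/ν is E → limiting reagent.
n(Z) produced = (1/2) × 7.088 = 3.544 mol
Step 2:
n(Z) available = 3.544 mol
n(A) = 149.7 / 79.40 = 1.885 mol
n/ν for Z = 3.544/3 = 1.181
n/ν for A = 1.885/2 = 0.9425
Smallest n/ν is A → limiting reagent.
n(Q) = (1/2) × 1.885 = 0.9425 mol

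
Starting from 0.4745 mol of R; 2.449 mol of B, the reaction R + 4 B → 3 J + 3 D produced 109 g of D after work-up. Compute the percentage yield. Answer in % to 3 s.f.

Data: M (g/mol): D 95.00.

n(R) = 0.4745 mol
n(B) = 2.449 mol
n/ν for R = 0.4745/1 = 0.4745
n/ν for B = 2.449/4 = 0.6123
Smallest n/ν is R → limiting reagent.
theoretical n(D) = (3/1) × 0.4745 = 1.424 mol → 135.3 g
% yield = 109 / 135.3 × 100 = 80.56 %

80.6 %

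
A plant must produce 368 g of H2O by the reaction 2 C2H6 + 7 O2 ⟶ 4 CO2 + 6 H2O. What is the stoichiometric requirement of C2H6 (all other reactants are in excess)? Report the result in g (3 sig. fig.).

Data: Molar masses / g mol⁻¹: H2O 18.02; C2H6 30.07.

205 g

n(H2O) = 368 / 18.02 = 20.42 mol
n(C2H6) = (2/6) × 20.42 = 6.807 mol
mass = 6.807 × 30.07 = 204.7 g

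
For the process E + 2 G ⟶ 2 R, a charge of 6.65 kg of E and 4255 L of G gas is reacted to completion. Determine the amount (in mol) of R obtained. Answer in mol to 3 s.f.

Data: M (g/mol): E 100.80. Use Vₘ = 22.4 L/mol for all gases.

132 mol

n(E) = 6.650×1000 / 100.80 = 65.97 mol
n(G) = 4255 / 22.4 = 190.0 mol
n/ν → E: 65.97, G: 95.00; E is limiting.
n(R) = (2/1) × 65.97 = 131.9 mol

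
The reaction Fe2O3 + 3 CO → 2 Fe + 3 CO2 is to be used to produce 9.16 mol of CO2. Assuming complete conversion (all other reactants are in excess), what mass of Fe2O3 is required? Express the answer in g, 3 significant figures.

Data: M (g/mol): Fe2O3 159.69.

n(CO2) = 9.160 mol
n(Fe2O3) = (1/3) × 9.160 = 3.053 mol
mass = 3.053 × 159.69 = 487.5 g

488 g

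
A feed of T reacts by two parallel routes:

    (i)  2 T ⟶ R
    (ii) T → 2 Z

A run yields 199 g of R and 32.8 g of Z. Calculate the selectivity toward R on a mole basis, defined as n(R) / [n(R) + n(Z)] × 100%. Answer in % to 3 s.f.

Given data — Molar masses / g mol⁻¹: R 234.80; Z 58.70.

60.3 %

n(R) = 199 / 234.80 = 0.8475 mol
n(Z) = 32.8 / 58.70 = 0.5588 mol
selectivity = 0.8475/(0.8475+0.5588) × 100 = 60.26 %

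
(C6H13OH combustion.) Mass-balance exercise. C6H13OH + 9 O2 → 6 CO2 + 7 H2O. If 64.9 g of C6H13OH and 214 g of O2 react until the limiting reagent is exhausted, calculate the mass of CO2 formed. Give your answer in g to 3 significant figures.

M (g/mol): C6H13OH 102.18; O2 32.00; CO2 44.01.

168 g

n(C6H13OH) = 64.90 / 102.18 = 0.6352 mol
n(O2) = 214.0 / 32.00 = 6.688 mol
n/ν for C6H13OH = 0.6352/1 = 0.6352
n/ν for O2 = 6.688/9 = 0.7431
Smallest n/ν is C6H13OH → limiting reagent.
n(CO2) = (6/1) × 0.6352 = 3.811 mol
mass = 3.811 × 44.01 = 167.7 g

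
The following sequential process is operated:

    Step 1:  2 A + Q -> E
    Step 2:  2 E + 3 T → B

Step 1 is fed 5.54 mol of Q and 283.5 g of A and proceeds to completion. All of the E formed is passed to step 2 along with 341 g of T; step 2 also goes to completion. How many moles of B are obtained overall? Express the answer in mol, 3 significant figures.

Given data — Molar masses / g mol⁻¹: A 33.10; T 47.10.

Step 1:
n(Q) = 5.540 mol
n(A) = 283.5 / 33.10 = 8.565 mol
n/ν → Q: 5.540, A: 4.283; A is limiting.
n(E) produced = (1/2) × 8.565 = 4.283 mol
Step 2:
n(E) available = 4.283 mol
n(T) = 341.0 / 47.10 = 7.240 mol
n/ν → E: 2.142, T: 2.413; E is limiting.
n(B) = (1/2) × 4.283 = 2.142 mol

2.14 mol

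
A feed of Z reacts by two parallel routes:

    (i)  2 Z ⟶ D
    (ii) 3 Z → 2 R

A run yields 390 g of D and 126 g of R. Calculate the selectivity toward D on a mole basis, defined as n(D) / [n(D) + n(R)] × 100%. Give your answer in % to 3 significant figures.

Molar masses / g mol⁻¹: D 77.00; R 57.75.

n(D) = 390 / 77.00 = 5.065 mol
n(R) = 126 / 57.75 = 2.182 mol
selectivity = 5.065/(5.065+2.182) × 100 = 69.89 %

69.9 %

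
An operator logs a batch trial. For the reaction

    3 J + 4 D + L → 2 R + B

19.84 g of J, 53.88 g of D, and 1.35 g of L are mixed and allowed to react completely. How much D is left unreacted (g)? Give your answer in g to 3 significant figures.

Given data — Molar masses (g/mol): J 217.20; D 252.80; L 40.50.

n(J) = 19.84 / 217.20 = 0.09134 mol
n(D) = 53.88 / 252.80 = 0.2131 mol
n(L) = 1.350 / 40.50 = 0.03333 mol
n/ν for J = 0.09134/3 = 0.03045
n/ν for D = 0.2131/4 = 0.05328
n/ν for L = 0.03333/1 = 0.03333
Smallest n/ν is J → limiting reagent.
D consumed = (4/3) × 0.09134 = 0.1218 mol
D remaining = 0.2131 − 0.1218 = 0.09130 mol
mass = 0.09130 × 252.80 = 23.08 g

23.1 g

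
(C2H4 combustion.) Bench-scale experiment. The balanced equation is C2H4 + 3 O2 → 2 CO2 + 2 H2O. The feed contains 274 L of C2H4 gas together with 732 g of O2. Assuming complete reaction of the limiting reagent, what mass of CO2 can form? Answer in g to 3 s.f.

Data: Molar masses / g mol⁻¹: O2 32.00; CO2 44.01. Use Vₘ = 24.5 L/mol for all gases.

n(C2H4) = 274.0 / 24.5 = 11.18 mol
n(O2) = 732.0 / 32.00 = 22.88 mol
n/ν → C2H4: 11.18, O2: 7.627; O2 is limiting.
n(CO2) = (2/3) × 22.88 = 15.25 mol
mass = 15.25 × 44.01 = 671.2 g

671 g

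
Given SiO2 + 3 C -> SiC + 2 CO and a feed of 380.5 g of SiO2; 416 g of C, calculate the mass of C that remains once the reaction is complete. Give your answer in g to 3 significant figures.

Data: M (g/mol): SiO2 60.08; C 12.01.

n(SiO2) = 380.5 / 60.08 = 6.333 mol
n(C) = 416.0 / 12.01 = 34.64 mol
n/ν for SiO2 = 6.333/1 = 6.333
n/ν for C = 34.64/3 = 11.55
Smallest n/ν is SiO2 → limiting reagent.
C consumed = (3/1) × 6.333 = 19.00 mol
C remaining = 34.64 − 19.00 = 15.64 mol
mass = 15.64 × 12.01 = 187.8 g

188 g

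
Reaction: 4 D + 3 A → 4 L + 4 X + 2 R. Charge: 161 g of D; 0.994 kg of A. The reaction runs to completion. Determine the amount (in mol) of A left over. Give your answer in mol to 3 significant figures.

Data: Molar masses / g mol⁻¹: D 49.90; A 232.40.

1.86 mol

n(D) = 161.0 / 49.90 = 3.226 mol
n(A) = 0.9940×1000 / 232.40 = 4.277 mol
n/ν for D = 3.226/4 = 0.8065
n/ν for A = 4.277/3 = 1.426
Smallest n/ν is D → limiting reagent.
A consumed = (3/4) × 3.226 = 2.420 mol
A remaining = 4.277 − 2.420 = 1.857 mol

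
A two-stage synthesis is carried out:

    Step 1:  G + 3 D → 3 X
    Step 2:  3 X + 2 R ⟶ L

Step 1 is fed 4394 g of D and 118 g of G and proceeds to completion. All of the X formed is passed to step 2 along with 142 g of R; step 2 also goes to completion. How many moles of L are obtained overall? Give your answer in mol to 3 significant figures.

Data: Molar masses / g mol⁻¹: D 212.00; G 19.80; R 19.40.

Step 1:
n(D) = 4394 / 212.00 = 20.73 mol
n(G) = 118.0 / 19.80 = 5.960 mol
n/ν for D = 20.73/3 = 6.910
n/ν for G = 5.960/1 = 5.960
Smallest n/ν is G → limiting reagent.
n(X) produced = (3/1) × 5.960 = 17.88 mol
Step 2:
n(X) available = 17.88 mol
n(R) = 142.0 / 19.40 = 7.320 mol
n/ν for X = 17.88/3 = 5.960
n/ν for R = 7.320/2 = 3.660
Smallest n/ν is R → limiting reagent.
n(L) = (1/2) × 7.320 = 3.660 mol

3.66 mol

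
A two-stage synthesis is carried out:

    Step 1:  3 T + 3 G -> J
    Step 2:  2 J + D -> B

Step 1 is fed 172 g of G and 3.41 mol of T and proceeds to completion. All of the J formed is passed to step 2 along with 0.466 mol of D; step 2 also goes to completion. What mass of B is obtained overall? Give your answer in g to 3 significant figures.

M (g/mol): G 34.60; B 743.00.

Step 1:
n(G) = 172.0 / 34.60 = 4.971 mol
n(T) = 3.410 mol
n/ν for G = 4.971/3 = 1.657
n/ν for T = 3.410/3 = 1.137
Smallest n/ν is T → limiting reagent.
n(J) produced = (1/3) × 3.410 = 1.137 mol
Step 2:
n(J) available = 1.137 mol
n(D) = 0.4660 mol
n/ν for J = 1.137/2 = 0.5685
n/ν for D = 0.4660/1 = 0.4660
Smallest n/ν is D → limiting reagent.
n(B) = (1/1) × 0.4660 = 0.4660 mol
mass = 0.4660 × 743.00 = 346.2 g

346 g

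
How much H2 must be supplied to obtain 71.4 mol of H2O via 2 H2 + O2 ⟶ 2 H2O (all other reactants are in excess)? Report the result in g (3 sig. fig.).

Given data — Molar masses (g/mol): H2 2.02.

n(H2O) = 71.40 mol
n(H2) = (2/2) × 71.40 = 71.40 mol
mass = 71.40 × 2.02 = 144.2 g

144 g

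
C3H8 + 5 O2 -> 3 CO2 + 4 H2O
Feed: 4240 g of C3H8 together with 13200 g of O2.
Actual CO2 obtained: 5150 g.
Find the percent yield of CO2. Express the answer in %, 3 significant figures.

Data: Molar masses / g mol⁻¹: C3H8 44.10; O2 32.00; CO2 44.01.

n(C3H8) = 4240 / 44.10 = 96.15 mol
n(O2) = 13200 / 32.00 = 412.5 mol
n/ν for C3H8 = 96.15/1 = 96.15
n/ν for O2 = 412.5/5 = 82.50
Smallest n/ν is O2 → limiting reagent.
theoretical n(CO2) = (3/5) × 412.5 = 247.5 mol → 10890 g
% yield = 5150 / 10890 × 100 = 47.29 %

47.3 %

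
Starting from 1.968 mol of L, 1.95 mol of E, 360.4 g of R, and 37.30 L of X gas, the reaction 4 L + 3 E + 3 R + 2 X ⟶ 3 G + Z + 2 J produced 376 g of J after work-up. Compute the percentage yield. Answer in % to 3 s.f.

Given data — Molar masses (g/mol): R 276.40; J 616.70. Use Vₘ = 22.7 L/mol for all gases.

70.1 %

n(L) = 1.968 mol
n(E) = 1.950 mol
n(R) = 360.4 / 276.40 = 1.304 mol
n(X) = 37.30 / 22.7 = 1.643 mol
n/ν → L: 0.4920, E: 0.6500, R: 0.4347, X: 0.8215; R is limiting.
theoretical n(J) = (2/3) × 1.304 = 0.8693 mol → 536.1 g
% yield = 376 / 536.1 × 100 = 70.14 %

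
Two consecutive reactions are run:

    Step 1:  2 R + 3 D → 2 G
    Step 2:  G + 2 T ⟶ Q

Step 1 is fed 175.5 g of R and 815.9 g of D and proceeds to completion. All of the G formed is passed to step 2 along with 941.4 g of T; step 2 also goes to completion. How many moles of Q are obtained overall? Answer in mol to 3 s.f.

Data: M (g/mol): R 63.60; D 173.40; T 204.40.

Step 1:
n(R) = 175.5 / 63.60 = 2.759 mol
n(D) = 815.9 / 173.40 = 4.705 mol
n/ν for R = 2.759/2 = 1.380
n/ν for D = 4.705/3 = 1.568
Smallest n/ν is R → limiting reagent.
n(G) produced = (2/2) × 2.759 = 2.759 mol
Step 2:
n(G) available = 2.759 mol
n(T) = 941.4 / 204.40 = 4.606 mol
n/ν for G = 2.759/1 = 2.759
n/ν for T = 4.606/2 = 2.303
Smallest n/ν is T → limiting reagent.
n(Q) = (1/2) × 4.606 = 2.303 mol

2.30 mol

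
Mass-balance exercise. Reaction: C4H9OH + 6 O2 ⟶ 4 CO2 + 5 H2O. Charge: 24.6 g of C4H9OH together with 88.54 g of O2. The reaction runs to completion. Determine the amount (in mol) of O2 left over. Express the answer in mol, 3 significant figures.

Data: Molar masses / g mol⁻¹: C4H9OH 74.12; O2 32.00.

n(C4H9OH) = 24.60 / 74.12 = 0.3319 mol
n(O2) = 88.54 / 32.00 = 2.767 mol
n/ν for C4H9OH = 0.3319/1 = 0.3319
n/ν for O2 = 2.767/6 = 0.4612
Smallest n/ν is C4H9OH → limiting reagent.
O2 consumed = (6/1) × 0.3319 = 1.991 mol
O2 remaining = 2.767 − 1.991 = 0.7760 mol

0.776 mol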